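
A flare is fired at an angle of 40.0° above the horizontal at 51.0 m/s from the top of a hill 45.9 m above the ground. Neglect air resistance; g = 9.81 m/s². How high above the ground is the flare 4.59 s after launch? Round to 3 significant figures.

v_y0 = 51.0 sin 40.0° = 32.78 m/s.
y(t) = 45.9 + v_y0 t − ½ g t² = 45.9 + 32.78×4.59 − ½×9.81×4.59² = 93.0 m.

93.0 m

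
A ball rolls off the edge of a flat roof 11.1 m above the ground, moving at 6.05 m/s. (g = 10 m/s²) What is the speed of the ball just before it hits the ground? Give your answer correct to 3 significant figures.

16.1 m/s

Fall time: t = √(2 × 11.1 / 10) = 1.490 s.
At impact: v_x = 6.05 m/s (unchanged), v_y = g t = 10 × 1.490 = 14.90 m/s.
Speed = √(v_x² + v_y²) = √(36.60 + 222.0) = 16.1 m/s.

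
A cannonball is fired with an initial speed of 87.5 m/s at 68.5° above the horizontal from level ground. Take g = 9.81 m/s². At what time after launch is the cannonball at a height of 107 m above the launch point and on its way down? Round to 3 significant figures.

v_y0 = 87.5 sin 68.5° = 81.41 m/s.
Set y = v_y0 t − ½ g t² = 107: 4.905 t² − 81.41 t + 107 = 0.
t = [81.41 ± √(6628 − 2099)] / 9.81 = (81.41 ± 67.30) / 9.81, giving t = 1.44 s or t = 15.2 s.
On the way down corresponds to the larger root: t = 15.2 s.

15.2 s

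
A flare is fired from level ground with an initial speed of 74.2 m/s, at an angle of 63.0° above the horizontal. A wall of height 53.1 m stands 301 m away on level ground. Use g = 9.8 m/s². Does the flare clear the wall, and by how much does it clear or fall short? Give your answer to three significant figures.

v_x = 74.2 cos 63.0° = 33.69 m/s; v_y0 = 74.2 sin 63.0° = 66.11 m/s.
Time to reach the wall: t = 301 / 33.69 = 8.934 s.
Height at that point: y = 66.11×8.934 − 4.900×8.934² = 199.5 m.
That is 199.5 − 53.1 = 146 m above the top of the wall, so the flare clears it.

Yes — it clears the wall by 146 m.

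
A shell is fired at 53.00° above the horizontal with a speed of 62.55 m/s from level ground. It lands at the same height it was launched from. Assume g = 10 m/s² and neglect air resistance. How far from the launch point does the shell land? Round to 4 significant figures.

376.1 m

For level ground, R = v₀² sin(2θ) / g.
sin(2 × 53.00°) = sin 106.00° = 0.9613.
R = (62.55)² × 0.9613 / 10 = 376.1 m.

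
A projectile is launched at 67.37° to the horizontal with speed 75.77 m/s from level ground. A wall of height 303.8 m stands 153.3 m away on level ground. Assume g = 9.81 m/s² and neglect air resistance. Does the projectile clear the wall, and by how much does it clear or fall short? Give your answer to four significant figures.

v_x = 75.77 cos 67.37° = 29.155 m/s; v_y0 = 75.77 sin 67.37° = 69.936 m/s.
Time to reach the wall: t = 153.3 / 29.155 = 5.2581 s.
Height at that point: y = 69.936×5.2581 − 4.905×5.2581² = 232.12 m.
That is 303.8 − 232.12 = 71.68 m below the top of the wall, so the projectile does not clear it.

No — it falls 71.68 m short of clearing the wall.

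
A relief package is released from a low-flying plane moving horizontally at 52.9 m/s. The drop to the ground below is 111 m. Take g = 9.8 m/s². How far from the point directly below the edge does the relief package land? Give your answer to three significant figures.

252 m

Initial vertical velocity is zero, so the fall time comes from h = ½ g t²: t = √(2 × 111 / 9.8) = 4.760 s.
Horizontal motion is uniform at 52.9 m/s, so x = 52.9 × 4.760 = 252 m.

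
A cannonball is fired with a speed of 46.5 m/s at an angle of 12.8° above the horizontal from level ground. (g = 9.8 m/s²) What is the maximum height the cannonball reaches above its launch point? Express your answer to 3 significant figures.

Vertical component of launch velocity: v_y = 46.5 sin 12.8° = 10.30 m/s.
At the highest point the vertical velocity is zero, so v_y² = 2 g h_max.
h_max = (10.30)² / (2 × 9.8) = 106.1 / 19.60 = 5.41 m.

5.41 m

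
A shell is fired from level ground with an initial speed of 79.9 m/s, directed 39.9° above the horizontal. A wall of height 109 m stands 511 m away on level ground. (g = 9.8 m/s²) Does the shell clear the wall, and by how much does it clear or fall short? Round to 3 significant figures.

v_x = 79.9 cos 39.9° = 61.30 m/s; v_y0 = 79.9 sin 39.9° = 51.25 m/s.
Time to reach the wall: t = 511 / 61.30 = 8.336 s.
Height at that point: y = 51.25×8.336 − 4.900×8.336² = 86.72 m.
That is 109 − 86.72 = 22.3 m below the top of the wall, so the shell does not clear it.

No — it falls 22.3 m short of clearing the wall.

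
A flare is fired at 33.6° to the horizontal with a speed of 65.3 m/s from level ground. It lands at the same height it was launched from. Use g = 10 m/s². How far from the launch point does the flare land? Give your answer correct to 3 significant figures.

393 m

Components: v_x = 65.3 cos 33.6° = 54.39 m/s, v_y = 65.3 sin 33.6° = 36.14 m/s.
Time of flight (same landing height): t = 2 v_y / g = 2 × 36.14 / 10 = 7.228 s.
Range: R = v_x · t = 54.39 × 7.228 = 393 m.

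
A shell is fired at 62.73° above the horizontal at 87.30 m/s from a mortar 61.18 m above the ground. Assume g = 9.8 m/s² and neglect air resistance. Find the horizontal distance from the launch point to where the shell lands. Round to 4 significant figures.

663.5 m

Components: v_x = 87.30 cos 62.73° = 39.999 m/s, v_y = 87.30 sin 62.73° = 77.597 m/s.
Vertical: 0 = 61.18 + 77.597 t − ½(9.8) t² ⇒ 4.900 t² − 77.597 t − 61.18 = 0.
t = [77.597 + √(6021.3 + 1199.1)] / 9.800 = 16.589 s.
Horizontal: R = v_x · t = 39.999 × 16.589 = 663.5 m.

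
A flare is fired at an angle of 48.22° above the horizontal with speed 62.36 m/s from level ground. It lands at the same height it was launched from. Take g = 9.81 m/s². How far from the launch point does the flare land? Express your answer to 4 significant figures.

Components: v_x = 62.36 cos 48.22° = 41.549 m/s, v_y = 62.36 sin 48.22° = 46.502 m/s.
Time of flight (same landing height): t = 2 v_y / g = 2 × 46.502 / 9.81 = 9.4805 s.
Range: R = v_x · t = 41.549 × 9.4805 = 393.9 m.

393.9 m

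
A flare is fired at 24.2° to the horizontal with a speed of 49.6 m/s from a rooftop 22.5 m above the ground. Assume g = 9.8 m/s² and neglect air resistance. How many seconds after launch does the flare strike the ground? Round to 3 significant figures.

5.06 s

Vertical component: v_y = 49.6 sin 24.2° = 20.33 m/s.
Taking up as positive with launch at y = 22.5 m, landing at y = 0: 0 = 22.5 + 20.33 t − ½(9.8) t².
Solving 4.900 t² − 20.33 t − 22.5 = 0 gives t = [20.33 + √(20.33² + 4·4.900·22.5)] / 9.800 = 5.06 s.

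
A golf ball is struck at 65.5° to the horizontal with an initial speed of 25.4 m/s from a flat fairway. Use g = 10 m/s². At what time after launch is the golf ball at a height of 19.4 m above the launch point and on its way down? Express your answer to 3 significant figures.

v_y0 = 25.4 sin 65.5° = 23.11 m/s.
Set y = v_y0 t − ½ g t² = 19.4: 5.000 t² − 23.11 t + 19.4 = 0.
t = [23.11 ± √(534.1 − 388.0)] / 10 = (23.11 ± 12.09) / 10, giving t = 1.10 s or t = 3.52 s.
On the way down corresponds to the larger root: t = 3.52 s.

3.52 s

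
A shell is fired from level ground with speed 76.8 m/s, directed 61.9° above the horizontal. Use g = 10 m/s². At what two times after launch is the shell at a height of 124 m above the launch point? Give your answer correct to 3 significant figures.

2.18 s and 11.4 s

v_y0 = 76.8 sin 61.9° = 67.75 m/s.
Set y = v_y0 t − ½ g t² = 124: 5.000 t² − 67.75 t + 124 = 0.
t = [67.75 ± √(4590 − 2480)] / 10 = (67.75 ± 45.93) / 10, giving t = 2.18 s or t = 11.4 s.
So the shell is at 124 m at t = 2.18 s (rising) and t = 11.4 s (falling).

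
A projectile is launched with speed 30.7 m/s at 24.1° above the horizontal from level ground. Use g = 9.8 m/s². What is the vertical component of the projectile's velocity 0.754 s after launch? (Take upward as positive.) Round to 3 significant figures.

5.15 m/s

Initial vertical component: v_y0 = 30.7 sin 24.1° = 12.54 m/s.
v_y(t) = v_y0 − g t = 12.54 − 9.8 × 0.754 = 5.15 m/s.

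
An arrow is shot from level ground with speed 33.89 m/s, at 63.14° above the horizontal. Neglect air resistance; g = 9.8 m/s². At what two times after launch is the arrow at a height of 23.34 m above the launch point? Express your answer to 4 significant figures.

v_y0 = 33.89 sin 63.14° = 30.234 m/s.
Set y = v_y0 t − ½ g t² = 23.34: 4.900 t² − 30.234 t + 23.34 = 0.
t = [30.234 ± √(914.09 − 457.46)] / 9.8 = (30.234 ± 21.369) / 9.8, giving t = 0.9046 s or t = 5.266 s.
So the arrow is at 23.34 m at t = 0.9046 s (rising) and t = 5.266 s (falling).

0.9046 s and 5.266 s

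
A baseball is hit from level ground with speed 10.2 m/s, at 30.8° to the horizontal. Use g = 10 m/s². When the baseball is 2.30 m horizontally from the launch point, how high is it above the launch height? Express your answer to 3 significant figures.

1.03 m

v_x = 10.2 cos 30.8° = 8.761 m/s, v_y0 = 10.2 sin 30.8° = 5.223 m/s.
Time to reach x = 2.30 m: t = x / v_x = 2.30 / 8.761 = 0.2625 s.
y = v_y0 t − ½ g t² = 5.223×0.2625 − 5.000×0.2625² = 1.03 m.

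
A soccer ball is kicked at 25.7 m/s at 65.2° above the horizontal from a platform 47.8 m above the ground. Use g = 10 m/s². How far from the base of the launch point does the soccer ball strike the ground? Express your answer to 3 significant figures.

Components: v_x = 25.7 cos 65.2° = 10.78 m/s, v_y = 25.7 sin 65.2° = 23.33 m/s.
Vertical: 0 = 47.8 + 23.33 t − ½(10) t² ⇒ 5.000 t² − 23.33 t − 47.8 = 0.
t = [23.33 + √(544.3 + 956.0)] / 10.00 = 6.206 s.
Horizontal: R = v_x · t = 10.78 × 6.206 = 66.9 m.

66.9 m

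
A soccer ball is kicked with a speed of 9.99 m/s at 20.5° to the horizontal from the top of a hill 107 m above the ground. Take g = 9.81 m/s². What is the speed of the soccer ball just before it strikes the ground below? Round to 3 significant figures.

46.9 m/s

v_x = 9.99 cos 20.5° = 9.357 m/s is unchanged throughout.
For the vertical component, v_y² = v_y0² + 2 g h = (3.499)² + 2×9.81×107 = 2112, so |v_y| = 45.96 m/s.
Impact speed = √(v_x² + v_y²) = √(87.55 + 2112) = 46.9 m/s.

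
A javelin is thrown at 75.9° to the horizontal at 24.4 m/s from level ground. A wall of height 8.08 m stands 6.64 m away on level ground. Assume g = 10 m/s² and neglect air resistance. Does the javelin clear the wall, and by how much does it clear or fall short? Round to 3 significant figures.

v_x = 24.4 cos 75.9° = 5.944 m/s; v_y0 = 24.4 sin 75.9° = 23.66 m/s.
Time to reach the wall: t = 6.64 / 5.944 = 1.117 s.
Height at that point: y = 23.66×1.117 − 5.000×1.117² = 20.19 m.
That is 20.19 − 8.08 = 12.1 m above the top of the wall, so the javelin clears it.

Yes — it clears the wall by 12.1 m.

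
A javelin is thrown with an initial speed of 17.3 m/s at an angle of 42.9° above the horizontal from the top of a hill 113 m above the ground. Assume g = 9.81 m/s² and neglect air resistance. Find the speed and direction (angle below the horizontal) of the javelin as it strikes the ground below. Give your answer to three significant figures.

50.2 m/s at 75.4° below the horizontal

v_x = 17.3 cos 42.9° = 12.67 m/s (constant).
|v_y| at impact = √((11.78)² + 2×9.81×113) = 48.54 m/s.
Speed = √(12.67² + 48.54²) = 50.2 m/s; angle = arctan(48.54/12.67) = 75.4° below horizontal.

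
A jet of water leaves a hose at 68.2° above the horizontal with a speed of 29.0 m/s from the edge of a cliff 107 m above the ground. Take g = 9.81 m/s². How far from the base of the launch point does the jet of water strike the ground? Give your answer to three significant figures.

Components: v_x = 29.0 cos 68.2° = 10.77 m/s, v_y = 29.0 sin 68.2° = 26.93 m/s.
Vertical: 0 = 107 + 26.93 t − ½(9.81) t² ⇒ 4.905 t² − 26.93 t − 107 = 0.
t = [26.93 + √(725.2 + 2099)] / 9.810 = 8.162 s.
Horizontal: R = v_x · t = 10.77 × 8.162 = 87.9 m.

87.9 m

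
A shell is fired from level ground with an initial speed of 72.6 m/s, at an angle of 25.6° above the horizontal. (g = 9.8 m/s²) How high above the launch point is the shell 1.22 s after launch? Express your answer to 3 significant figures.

v_y0 = 72.6 sin 25.6° = 31.37 m/s.
y(t) = v_y0 t − ½ g t² = 31.37×1.22 − 4.900×1.22² = 31.0 m.

31.0 m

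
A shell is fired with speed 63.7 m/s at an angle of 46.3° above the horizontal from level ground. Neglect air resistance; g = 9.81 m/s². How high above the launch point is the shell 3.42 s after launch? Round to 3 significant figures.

v_y0 = 63.7 sin 46.3° = 46.05 m/s.
y(t) = v_y0 t − ½ g t² = 46.05×3.42 − 4.905×3.42² = 100 m.

100 m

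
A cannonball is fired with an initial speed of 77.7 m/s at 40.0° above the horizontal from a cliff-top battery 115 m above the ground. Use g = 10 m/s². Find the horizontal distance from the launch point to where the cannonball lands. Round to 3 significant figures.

Components: v_x = 77.7 cos 40.0° = 59.52 m/s, v_y = 77.7 sin 40.0° = 49.94 m/s.
Vertical: 0 = 115 + 49.94 t − ½(10) t² ⇒ 5.000 t² − 49.94 t − 115 = 0.
t = [49.94 + √(2494 + 2300)] / 10.00 = 11.92 s.
Horizontal: R = v_x · t = 59.52 × 11.92 = 709 m.

709 m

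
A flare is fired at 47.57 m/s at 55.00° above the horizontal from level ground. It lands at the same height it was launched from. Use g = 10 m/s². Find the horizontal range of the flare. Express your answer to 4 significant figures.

Components: v_x = 47.57 cos 55.00° = 27.285 m/s, v_y = 47.57 sin 55.00° = 38.967 m/s.
Time of flight (same landing height): t = 2 v_y / g = 2 × 38.967 / 10 = 7.7934 s.
Range: R = v_x · t = 27.285 × 7.7934 = 212.6 m.

212.6 m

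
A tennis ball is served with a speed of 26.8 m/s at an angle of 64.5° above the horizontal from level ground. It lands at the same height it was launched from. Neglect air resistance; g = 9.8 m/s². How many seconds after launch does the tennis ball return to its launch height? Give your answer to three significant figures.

Vertical component: v_y = 26.8 sin 64.5° = 24.19 m/s.
For a projectile landing at launch height, time of flight is t = 2 v_y / g = 2 × 24.19 / 9.8 = 4.94 s.

4.94 s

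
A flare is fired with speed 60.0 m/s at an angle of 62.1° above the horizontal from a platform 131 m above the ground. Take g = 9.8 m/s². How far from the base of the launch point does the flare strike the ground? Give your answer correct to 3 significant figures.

362 m

Components: v_x = 60.0 cos 62.1° = 28.08 m/s, v_y = 60.0 sin 62.1° = 53.03 m/s.
Vertical: 0 = 131 + 53.03 t − ½(9.8) t² ⇒ 4.900 t² − 53.03 t − 131 = 0.
t = [53.03 + √(2812 + 2568)] / 9.800 = 12.90 s.
Horizontal: R = v_x · t = 28.08 × 12.90 = 362 m.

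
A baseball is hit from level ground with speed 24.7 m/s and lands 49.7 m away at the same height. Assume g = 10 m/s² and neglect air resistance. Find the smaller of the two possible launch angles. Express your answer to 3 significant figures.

Level-ground range: R = v₀² sin(2θ)/g ⇒ sin 2θ = R g / v₀² = 49.7×10/24.7² = 0.8146.
2θ = arcsin(0.8146) = 54.55° or 180° − 54.55° = 125.45°.
So θ = 27.3° or θ = 62.7°.

27.3°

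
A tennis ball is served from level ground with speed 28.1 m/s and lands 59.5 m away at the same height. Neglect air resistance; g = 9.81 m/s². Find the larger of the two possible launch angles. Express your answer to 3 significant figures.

66.2°

Level-ground range: R = v₀² sin(2θ)/g ⇒ sin 2θ = R g / v₀² = 59.5×9.81/28.1² = 0.7392.
2θ = arcsin(0.7392) = 47.66° or 180° − 47.66° = 132.34°.
So θ = 23.8° or θ = 66.2°.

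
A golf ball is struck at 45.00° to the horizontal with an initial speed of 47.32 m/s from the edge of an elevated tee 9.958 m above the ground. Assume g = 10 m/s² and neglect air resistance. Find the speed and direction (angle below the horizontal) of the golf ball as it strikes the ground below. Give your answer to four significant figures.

49.38 m/s at 47.34° below the horizontal

v_x = 47.32 cos 45.00° = 33.460 m/s (constant).
|v_y| at impact = √((33.460)² + 2×10×9.958) = 36.314 m/s.
Speed = √(33.460² + 36.314²) = 49.38 m/s; angle = arctan(36.314/33.460) = 47.34° below horizontal.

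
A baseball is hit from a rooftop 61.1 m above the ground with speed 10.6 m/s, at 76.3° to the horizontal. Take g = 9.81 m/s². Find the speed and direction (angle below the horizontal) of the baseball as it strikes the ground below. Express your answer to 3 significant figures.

v_x = 10.6 cos 76.3° = 2.510 m/s (constant).
|v_y| at impact = √((10.30)² + 2×9.81×61.1) = 36.12 m/s.
Speed = √(2.510² + 36.12²) = 36.2 m/s; angle = arctan(36.12/2.510) = 86.0° below horizontal.

36.2 m/s at 86.0° below the horizontal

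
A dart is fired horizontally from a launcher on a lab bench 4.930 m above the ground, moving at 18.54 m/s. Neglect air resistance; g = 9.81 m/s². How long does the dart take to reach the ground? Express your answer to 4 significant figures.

The horizontal speed doesn't affect the fall. With v_y0 = 0, h = ½ g t².
t = √(2 × 4.930 / 9.81) = √1.0051 = 1.003 s.

1.003 s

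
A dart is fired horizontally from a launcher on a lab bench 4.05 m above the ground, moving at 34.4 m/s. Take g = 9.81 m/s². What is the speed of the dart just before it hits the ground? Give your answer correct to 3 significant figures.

35.5 m/s

Fall time: t = √(2 × 4.05 / 9.81) = 0.9087 s.
At impact: v_x = 34.4 m/s (unchanged), v_y = g t = 9.81 × 0.9087 = 8.914 m/s.
Speed = √(v_x² + v_y²) = √(1183 + 79.46) = 35.5 m/s.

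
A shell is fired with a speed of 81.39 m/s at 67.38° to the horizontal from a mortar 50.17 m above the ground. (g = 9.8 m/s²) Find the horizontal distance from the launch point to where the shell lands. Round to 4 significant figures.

500.0 m

Components: v_x = 81.39 cos 67.38° = 31.304 m/s, v_y = 81.39 sin 67.38° = 75.129 m/s.
Vertical: 0 = 50.17 + 75.129 t − ½(9.8) t² ⇒ 4.900 t² − 75.129 t − 50.17 = 0.
t = [75.129 + √(5644.4 + 983.33)] / 9.800 = 15.973 s.
Horizontal: R = v_x · t = 31.304 × 15.973 = 500.0 m.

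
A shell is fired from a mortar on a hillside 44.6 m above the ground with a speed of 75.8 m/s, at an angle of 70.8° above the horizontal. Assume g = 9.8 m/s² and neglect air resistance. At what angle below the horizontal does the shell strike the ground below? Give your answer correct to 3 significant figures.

v_x = 75.8 cos 70.8° = 24.93 m/s.
At impact |v_y| = √(v_y0² + 2 g h) = √(71.58² + 2×9.8×44.6) = 77.45 m/s.
Angle below horizontal = arctan(|v_y| / v_x) = arctan(77.45 / 24.93) = 72.2°.

72.2°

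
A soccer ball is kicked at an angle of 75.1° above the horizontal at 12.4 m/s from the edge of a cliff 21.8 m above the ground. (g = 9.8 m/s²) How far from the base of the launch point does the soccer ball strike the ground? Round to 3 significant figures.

Components: v_x = 12.4 cos 75.1° = 3.188 m/s, v_y = 12.4 sin 75.1° = 11.98 m/s.
Vertical: 0 = 21.8 + 11.98 t − ½(9.8) t² ⇒ 4.900 t² − 11.98 t − 21.8 = 0.
t = [11.98 + √(143.5 + 427.3)] / 9.800 = 3.660 s.
Horizontal: R = v_x · t = 3.188 × 3.660 = 11.7 m.

11.7 m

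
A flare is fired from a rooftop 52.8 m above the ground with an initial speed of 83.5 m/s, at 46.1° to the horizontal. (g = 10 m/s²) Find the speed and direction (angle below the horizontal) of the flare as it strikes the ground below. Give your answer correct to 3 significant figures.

v_x = 83.5 cos 46.1° = 57.90 m/s (constant).
|v_y| at impact = √((60.17)² + 2×10×52.8) = 68.38 m/s.
Speed = √(57.90² + 68.38²) = 89.6 m/s; angle = arctan(68.38/57.90) = 49.7° below horizontal.

89.6 m/s at 49.7° below the horizontal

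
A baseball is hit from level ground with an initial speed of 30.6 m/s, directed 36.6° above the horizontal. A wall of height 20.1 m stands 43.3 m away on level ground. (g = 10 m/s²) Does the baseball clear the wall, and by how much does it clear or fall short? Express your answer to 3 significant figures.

v_x = 30.6 cos 36.6° = 24.57 m/s; v_y0 = 30.6 sin 36.6° = 18.24 m/s.
Time to reach the wall: t = 43.3 / 24.57 = 1.762 s.
Height at that point: y = 18.24×1.762 − 5.000×1.762² = 16.62 m.
That is 20.1 − 16.62 = 3.48 m below the top of the wall, so the baseball does not clear it.

No — it falls 3.48 m short of clearing the wall.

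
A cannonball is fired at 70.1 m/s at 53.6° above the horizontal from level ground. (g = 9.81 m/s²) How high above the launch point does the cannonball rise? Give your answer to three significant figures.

162 m

Vertical component of launch velocity: v_y = 70.1 sin 53.6° = 56.42 m/s.
At the highest point the vertical velocity is zero, so v_y² = 2 g h_max.
h_max = (56.42)² / (2 × 9.81) = 3183 / 19.62 = 162 m.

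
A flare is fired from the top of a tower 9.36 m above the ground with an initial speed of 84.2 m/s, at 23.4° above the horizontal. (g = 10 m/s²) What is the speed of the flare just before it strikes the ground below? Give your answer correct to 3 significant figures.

v_x = 84.2 cos 23.4° = 77.27 m/s is unchanged throughout.
For the vertical component, v_y² = v_y0² + 2 g h = (33.44)² + 2×10×9.36 = 1305, so |v_y| = 36.12 m/s.
Impact speed = √(v_x² + v_y²) = √(5971 + 1305) = 85.3 m/s.

85.3 m/s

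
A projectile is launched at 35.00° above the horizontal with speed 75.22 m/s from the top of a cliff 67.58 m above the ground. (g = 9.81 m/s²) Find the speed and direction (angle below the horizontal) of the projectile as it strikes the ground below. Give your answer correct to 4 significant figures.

v_x = 75.22 cos 35.00° = 61.617 m/s (constant).
|v_y| at impact = √((43.144)² + 2×9.81×67.58) = 56.456 m/s.
Speed = √(61.617² + 56.456²) = 83.57 m/s; angle = arctan(56.456/61.617) = 42.50° below horizontal.

83.57 m/s at 42.50° below the horizontal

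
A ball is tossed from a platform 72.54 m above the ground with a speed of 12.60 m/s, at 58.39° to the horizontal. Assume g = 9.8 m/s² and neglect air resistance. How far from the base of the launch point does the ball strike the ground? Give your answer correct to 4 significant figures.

33.65 m

Components: v_x = 12.60 cos 58.39° = 6.6041 m/s, v_y = 12.60 sin 58.39° = 10.731 m/s.
Vertical: 0 = 72.54 + 10.731 t − ½(9.8) t² ⇒ 4.900 t² − 10.731 t − 72.54 = 0.
t = [10.731 + √(115.15 + 1421.8)] / 9.800 = 5.0954 s.
Horizontal: R = v_x · t = 6.6041 × 5.0954 = 33.65 m.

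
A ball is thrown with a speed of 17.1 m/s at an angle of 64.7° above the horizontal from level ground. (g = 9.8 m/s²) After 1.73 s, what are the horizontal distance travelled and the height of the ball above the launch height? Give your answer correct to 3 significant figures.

v_x = 17.1 cos 64.7° = 7.308 m/s; v_y0 = 17.1 sin 64.7° = 15.46 m/s.
x = v_x t = 7.308 × 1.73 = 12.6 m.
y = v_y0 t − ½ g t² = 15.46×1.73 − 4.900×1.73² = 12.1 m.

x = 12.6 m, y = 12.1 m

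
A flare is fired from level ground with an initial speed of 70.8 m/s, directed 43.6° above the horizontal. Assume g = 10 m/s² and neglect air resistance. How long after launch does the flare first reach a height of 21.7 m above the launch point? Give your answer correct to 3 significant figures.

0.467 s

v_y0 = 70.8 sin 43.6° = 48.83 m/s.
Set y = v_y0 t − ½ g t² = 21.7: 5.000 t² − 48.83 t + 21.7 = 0.
t = [48.83 ± √(2384 − 434.0)] / 10 = (48.83 ± 44.16) / 10, giving t = 0.467 s or t = 9.30 s.
The flare is on the way up at the first time, so t = 0.467 s.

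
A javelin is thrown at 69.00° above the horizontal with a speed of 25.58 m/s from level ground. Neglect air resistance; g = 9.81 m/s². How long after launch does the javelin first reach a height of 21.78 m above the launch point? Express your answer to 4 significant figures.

v_y0 = 25.58 sin 69.00° = 23.881 m/s.
Set y = v_y0 t − ½ g t² = 21.78: 4.905 t² − 23.881 t + 21.78 = 0.
t = [23.881 ± √(570.30 − 427.32)] / 9.81 = (23.881 ± 11.957) / 9.81, giving t = 1.215 s or t = 3.653 s.
The javelin is on the way up at the first time, so t = 1.215 s.

1.215 s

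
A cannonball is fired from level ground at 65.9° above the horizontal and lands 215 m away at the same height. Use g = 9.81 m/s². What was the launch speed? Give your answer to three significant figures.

On level ground, R = v₀² sin(2θ) / g, so v₀ = √(R g / sin 2θ).
sin(2 × 65.9°) = 0.7455.
v₀ = √(215 × 9.81 / 0.7455) = √2829 = 53.2 m/s.

53.2 m/s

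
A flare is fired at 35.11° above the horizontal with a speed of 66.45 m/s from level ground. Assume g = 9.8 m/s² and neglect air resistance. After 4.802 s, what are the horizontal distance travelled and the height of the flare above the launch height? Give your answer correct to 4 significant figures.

x = 261.0 m, y = 70.54 m

v_x = 66.45 cos 35.11° = 54.359 m/s; v_y0 = 66.45 sin 35.11° = 38.219 m/s.
x = v_x t = 54.359 × 4.802 = 261.0 m.
y = v_y0 t − ½ g t² = 38.219×4.802 − 4.900×4.802² = 70.54 m.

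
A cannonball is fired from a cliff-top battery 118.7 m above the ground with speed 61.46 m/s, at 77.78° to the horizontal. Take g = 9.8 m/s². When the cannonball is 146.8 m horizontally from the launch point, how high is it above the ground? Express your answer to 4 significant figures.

v_x = 61.46 cos 77.78° = 13.009 m/s, v_y0 = 61.46 sin 77.78° = 60.067 m/s.
Time to reach x = 146.8 m: t = x / v_x = 146.8 / 13.009 = 11.284 s.
y = 118.7 + v_y0 t − ½ g t² = 118.7 + 60.067×11.284 − 4.900×11.284² = 172.6 m.

172.6 m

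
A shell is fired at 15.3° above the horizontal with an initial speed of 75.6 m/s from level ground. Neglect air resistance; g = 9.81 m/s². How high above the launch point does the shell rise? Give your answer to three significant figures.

Vertical component of launch velocity: v_y = 75.6 sin 15.3° = 19.95 m/s.
At the highest point the vertical velocity is zero, so v_y² = 2 g h_max.
h_max = (19.95)² / (2 × 9.81) = 398.0 / 19.62 = 20.3 m.

20.3 m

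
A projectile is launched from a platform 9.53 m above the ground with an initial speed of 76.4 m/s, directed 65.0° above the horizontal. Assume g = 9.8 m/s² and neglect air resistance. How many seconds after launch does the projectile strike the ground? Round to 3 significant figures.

14.3 s

Vertical component: v_y = 76.4 sin 65.0° = 69.24 m/s.
Taking up as positive with launch at y = 9.53 m, landing at y = 0: 0 = 9.53 + 69.24 t − ½(9.8) t².
Solving 4.900 t² − 69.24 t − 9.53 = 0 gives t = [69.24 + √(69.24² + 4·4.900·9.53)] / 9.800 = 14.3 s.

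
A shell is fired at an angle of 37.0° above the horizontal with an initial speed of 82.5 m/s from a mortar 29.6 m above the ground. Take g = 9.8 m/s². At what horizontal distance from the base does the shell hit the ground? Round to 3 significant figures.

Components: v_x = 82.5 cos 37.0° = 65.89 m/s, v_y = 82.5 sin 37.0° = 49.65 m/s.
Vertical: 0 = 29.6 + 49.65 t − ½(9.8) t² ⇒ 4.900 t² − 49.65 t − 29.6 = 0.
t = [49.65 + √(2465 + 580.2)] / 9.800 = 10.70 s.
Horizontal: R = v_x · t = 65.89 × 10.70 = 705 m.

705 m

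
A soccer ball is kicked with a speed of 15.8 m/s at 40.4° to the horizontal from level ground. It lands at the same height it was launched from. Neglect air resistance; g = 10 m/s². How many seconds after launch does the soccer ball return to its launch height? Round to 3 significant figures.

2.05 s

Vertical component: v_y = 15.8 sin 40.4° = 10.24 m/s.
For a projectile landing at launch height, time of flight is t = 2 v_y / g = 2 × 10.24 / 10 = 2.05 s.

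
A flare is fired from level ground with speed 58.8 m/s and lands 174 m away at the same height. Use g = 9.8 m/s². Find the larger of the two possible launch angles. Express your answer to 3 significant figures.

75.2°

Level-ground range: R = v₀² sin(2θ)/g ⇒ sin 2θ = R g / v₀² = 174×9.8/58.8² = 0.4932.
2θ = arcsin(0.4932) = 29.55° or 180° − 29.55° = 150.45°.
So θ = 14.8° or θ = 75.2°.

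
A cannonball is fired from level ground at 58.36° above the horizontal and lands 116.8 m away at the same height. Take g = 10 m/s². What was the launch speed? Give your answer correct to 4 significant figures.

36.16 m/s

On level ground, R = v₀² sin(2θ) / g, so v₀ = √(R g / sin 2θ).
sin(2 × 58.36°) = 0.8932.
v₀ = √(116.8 × 10 / 0.8932) = √1307.7 = 36.16 m/s.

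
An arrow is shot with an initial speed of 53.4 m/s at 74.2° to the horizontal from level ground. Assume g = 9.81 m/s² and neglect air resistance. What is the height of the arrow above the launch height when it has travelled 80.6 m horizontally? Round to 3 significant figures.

134 m

v_x = 53.4 cos 74.2° = 14.54 m/s, v_y0 = 53.4 sin 74.2° = 51.38 m/s.
Time to reach x = 80.6 m: t = x / v_x = 80.6 / 14.54 = 5.543 s.
y = v_y0 t − ½ g t² = 51.38×5.543 − 4.905×5.543² = 134 m.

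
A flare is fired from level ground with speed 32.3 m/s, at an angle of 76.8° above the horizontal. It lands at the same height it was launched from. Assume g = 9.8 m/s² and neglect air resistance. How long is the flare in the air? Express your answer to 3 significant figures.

6.42 s

Vertical component: v_y = 32.3 sin 76.8° = 31.45 m/s.
For a projectile landing at launch height, time of flight is t = 2 v_y / g = 2 × 31.45 / 9.8 = 6.42 s.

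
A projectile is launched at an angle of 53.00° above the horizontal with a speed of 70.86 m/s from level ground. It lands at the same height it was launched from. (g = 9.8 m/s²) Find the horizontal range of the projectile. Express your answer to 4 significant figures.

492.5 m

Components: v_x = 70.86 cos 53.00° = 42.645 m/s, v_y = 70.86 sin 53.00° = 56.591 m/s.
Time of flight (same landing height): t = 2 v_y / g = 2 × 56.591 / 9.8 = 11.549 s.
Range: R = v_x · t = 42.645 × 11.549 = 492.5 m.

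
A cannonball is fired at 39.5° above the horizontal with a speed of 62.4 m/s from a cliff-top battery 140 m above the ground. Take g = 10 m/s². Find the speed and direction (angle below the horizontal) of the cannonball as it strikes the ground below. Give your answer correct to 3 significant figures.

v_x = 62.4 cos 39.5° = 48.15 m/s (constant).
|v_y| at impact = √((39.69)² + 2×10×140) = 66.15 m/s.
Speed = √(48.15² + 66.15²) = 81.8 m/s; angle = arctan(66.15/48.15) = 53.9° below horizontal.

81.8 m/s at 53.9° below the horizontal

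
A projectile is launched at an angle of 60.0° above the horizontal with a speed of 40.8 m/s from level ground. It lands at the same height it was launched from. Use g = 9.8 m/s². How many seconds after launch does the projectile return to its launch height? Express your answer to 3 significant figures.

Vertical component: v_y = 40.8 sin 60.0° = 35.33 m/s.
For a projectile landing at launch height, time of flight is t = 2 v_y / g = 2 × 35.33 / 9.8 = 7.21 s.

7.21 s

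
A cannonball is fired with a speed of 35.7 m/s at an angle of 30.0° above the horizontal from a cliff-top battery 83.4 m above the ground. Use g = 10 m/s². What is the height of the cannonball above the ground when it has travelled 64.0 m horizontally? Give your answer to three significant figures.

98.9 m

v_x = 35.7 cos 30.0° = 30.92 m/s, v_y0 = 35.7 sin 30.0° = 17.85 m/s.
Time to reach x = 64.0 m: t = x / v_x = 64.0 / 30.92 = 2.070 s.
y = 83.4 + v_y0 t − ½ g t² = 83.4 + 17.85×2.070 − 5.000×2.070² = 98.9 m.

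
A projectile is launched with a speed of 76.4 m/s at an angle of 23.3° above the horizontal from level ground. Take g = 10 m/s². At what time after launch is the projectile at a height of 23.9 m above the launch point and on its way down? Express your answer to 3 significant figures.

5.11 s

v_y0 = 76.4 sin 23.3° = 30.22 m/s.
Set y = v_y0 t − ½ g t² = 23.9: 5.000 t² − 30.22 t + 23.9 = 0.
t = [30.22 ± √(913.2 − 478.0)] / 10 = (30.22 ± 20.86) / 10, giving t = 0.936 s or t = 5.11 s.
On the way down corresponds to the larger root: t = 5.11 s.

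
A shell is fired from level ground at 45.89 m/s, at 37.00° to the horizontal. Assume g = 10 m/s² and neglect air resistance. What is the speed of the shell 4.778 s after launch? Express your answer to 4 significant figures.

v_x = 45.89 cos 37.00° = 36.649 m/s (constant).
v_y(t) = 45.89 sin 37.00° − g t = 27.617 − 10 × 4.778 = -20.163 m/s.
Speed = √(v_x² + v_y²) = √(1343.1 + 406.55) = 41.83 m/s.

41.83 m/s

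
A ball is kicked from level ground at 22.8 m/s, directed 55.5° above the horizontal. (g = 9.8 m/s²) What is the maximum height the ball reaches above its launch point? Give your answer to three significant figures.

Vertical component of launch velocity: v_y = 22.8 sin 55.5° = 18.79 m/s.
At the highest point the vertical velocity is zero, so v_y² = 2 g h_max.
h_max = (18.79)² / (2 × 9.8) = 353.1 / 19.60 = 18.0 m.

18.0 m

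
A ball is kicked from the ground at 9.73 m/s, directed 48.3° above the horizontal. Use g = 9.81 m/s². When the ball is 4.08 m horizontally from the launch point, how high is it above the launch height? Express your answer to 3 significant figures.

2.63 m

v_x = 9.73 cos 48.3° = 6.473 m/s, v_y0 = 9.73 sin 48.3° = 7.265 m/s.
Time to reach x = 4.08 m: t = x / v_x = 4.08 / 6.473 = 0.6303 s.
y = v_y0 t − ½ g t² = 7.265×0.6303 − 4.905×0.6303² = 2.63 m.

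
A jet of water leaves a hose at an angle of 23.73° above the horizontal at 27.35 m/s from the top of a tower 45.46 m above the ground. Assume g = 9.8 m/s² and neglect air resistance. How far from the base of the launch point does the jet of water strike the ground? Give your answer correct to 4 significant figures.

Components: v_x = 27.35 cos 23.73° = 25.038 m/s, v_y = 27.35 sin 23.73° = 11.006 m/s.
Vertical: 0 = 45.46 + 11.006 t − ½(9.8) t² ⇒ 4.900 t² − 11.006 t − 45.46 = 0.
t = [11.006 + √(121.13 + 891.02)] / 9.800 = 4.3694 s.
Horizontal: R = v_x · t = 25.038 × 4.3694 = 109.4 m.

109.4 m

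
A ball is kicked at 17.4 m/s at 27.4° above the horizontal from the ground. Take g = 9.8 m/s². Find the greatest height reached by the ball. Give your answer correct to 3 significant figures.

Vertical component of launch velocity: v_y = 17.4 sin 27.4° = 8.007 m/s.
At the highest point the vertical velocity is zero, so v_y² = 2 g h_max.
h_max = (8.007)² / (2 × 9.8) = 64.11 / 19.60 = 3.27 m.

3.27 m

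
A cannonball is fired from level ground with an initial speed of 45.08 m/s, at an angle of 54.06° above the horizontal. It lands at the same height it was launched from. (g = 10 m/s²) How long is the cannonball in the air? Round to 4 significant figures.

7.300 s

Vertical component: v_y = 45.08 sin 54.06° = 36.498 m/s.
For a projectile landing at launch height, time of flight is t = 2 v_y / g = 2 × 36.498 / 10 = 7.300 s.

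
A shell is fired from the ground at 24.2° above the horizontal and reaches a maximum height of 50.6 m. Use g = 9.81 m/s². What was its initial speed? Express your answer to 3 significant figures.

76.9 m/s

At maximum height v_y = 0, so (v₀ sin θ)² = 2 g H.
v₀ sin 24.2° = √(2 × 9.81 × 50.6) = 31.51 m/s.
v₀ = 31.51 / sin 24.2° = 31.51 / 0.4099 = 76.9 m/s.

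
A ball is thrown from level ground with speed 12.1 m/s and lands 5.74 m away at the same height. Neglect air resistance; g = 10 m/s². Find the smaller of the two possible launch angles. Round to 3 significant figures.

11.5°

Level-ground range: R = v₀² sin(2θ)/g ⇒ sin 2θ = R g / v₀² = 5.74×10/12.1² = 0.3920.
2θ = arcsin(0.3920) = 23.08° or 180° − 23.08° = 156.92°.
So θ = 11.5° or θ = 78.5°.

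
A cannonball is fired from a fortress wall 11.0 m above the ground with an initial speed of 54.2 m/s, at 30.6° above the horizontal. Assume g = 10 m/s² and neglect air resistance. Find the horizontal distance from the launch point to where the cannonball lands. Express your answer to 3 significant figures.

275 m

Components: v_x = 54.2 cos 30.6° = 46.65 m/s, v_y = 54.2 sin 30.6° = 27.59 m/s.
Vertical: 0 = 11.0 + 27.59 t − ½(10) t² ⇒ 5.000 t² − 27.59 t − 11.0 = 0.
t = [27.59 + √(761.2 + 220.0)] / 10.00 = 5.891 s.
Horizontal: R = v_x · t = 46.65 × 5.891 = 275 m.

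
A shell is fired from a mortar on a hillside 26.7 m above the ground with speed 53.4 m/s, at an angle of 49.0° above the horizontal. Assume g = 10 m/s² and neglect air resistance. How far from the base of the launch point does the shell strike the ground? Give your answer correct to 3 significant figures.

Components: v_x = 53.4 cos 49.0° = 35.03 m/s, v_y = 53.4 sin 49.0° = 40.30 m/s.
Vertical: 0 = 26.7 + 40.30 t − ½(10) t² ⇒ 5.000 t² − 40.30 t − 26.7 = 0.
t = [40.30 + √(1624 + 534.0)] / 10.00 = 8.675 s.
Horizontal: R = v_x · t = 35.03 × 8.675 = 304 m.

304 m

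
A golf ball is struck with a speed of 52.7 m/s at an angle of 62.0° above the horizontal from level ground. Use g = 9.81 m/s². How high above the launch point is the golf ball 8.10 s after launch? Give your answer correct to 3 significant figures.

55.1 m

v_y0 = 52.7 sin 62.0° = 46.53 m/s.
y(t) = v_y0 t − ½ g t² = 46.53×8.10 − 4.905×8.10² = 55.1 m.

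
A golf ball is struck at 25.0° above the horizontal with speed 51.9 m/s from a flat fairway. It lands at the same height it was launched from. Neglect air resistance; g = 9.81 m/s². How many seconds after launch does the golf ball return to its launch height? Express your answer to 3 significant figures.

4.47 s

Vertical component: v_y = 51.9 sin 25.0° = 21.93 m/s.
For a projectile landing at launch height, time of flight is t = 2 v_y / g = 2 × 21.93 / 9.81 = 4.47 s.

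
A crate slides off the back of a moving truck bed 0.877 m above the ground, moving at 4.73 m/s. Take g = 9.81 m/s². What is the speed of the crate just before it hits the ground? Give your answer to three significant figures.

Fall time: t = √(2 × 0.877 / 9.81) = 0.4228 s.
At impact: v_x = 4.73 m/s (unchanged), v_y = g t = 9.81 × 0.4228 = 4.148 m/s.
Speed = √(v_x² + v_y²) = √(22.37 + 17.21) = 6.29 m/s.

6.29 m/s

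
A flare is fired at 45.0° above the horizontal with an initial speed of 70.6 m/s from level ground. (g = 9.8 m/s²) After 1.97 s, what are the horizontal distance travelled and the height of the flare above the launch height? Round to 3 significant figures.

v_x = 70.6 cos 45.0° = 49.92 m/s; v_y0 = 70.6 sin 45.0° = 49.92 m/s.
x = v_x t = 49.92 × 1.97 = 98.3 m.
y = v_y0 t − ½ g t² = 49.92×1.97 − 4.900×1.97² = 79.3 m.

x = 98.3 m, y = 79.3 m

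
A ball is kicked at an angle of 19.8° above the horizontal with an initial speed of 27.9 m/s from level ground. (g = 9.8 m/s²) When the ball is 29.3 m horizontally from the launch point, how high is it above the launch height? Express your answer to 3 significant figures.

v_x = 27.9 cos 19.8° = 26.25 m/s, v_y0 = 27.9 sin 19.8° = 9.451 m/s.
Time to reach x = 29.3 m: t = x / v_x = 29.3 / 26.25 = 1.116 s.
y = v_y0 t − ½ g t² = 9.451×1.116 − 4.900×1.116² = 4.44 m.

4.44 m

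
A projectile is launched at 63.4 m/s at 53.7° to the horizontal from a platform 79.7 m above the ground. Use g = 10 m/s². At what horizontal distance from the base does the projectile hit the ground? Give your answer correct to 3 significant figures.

Components: v_x = 63.4 cos 53.7° = 37.53 m/s, v_y = 63.4 sin 53.7° = 51.10 m/s.
Vertical: 0 = 79.7 + 51.10 t − ½(10) t² ⇒ 5.000 t² − 51.10 t − 79.7 = 0.
t = [51.10 + √(2611 + 1594)] / 10.00 = 11.59 s.
Horizontal: R = v_x · t = 37.53 × 11.59 = 435 m.

435 m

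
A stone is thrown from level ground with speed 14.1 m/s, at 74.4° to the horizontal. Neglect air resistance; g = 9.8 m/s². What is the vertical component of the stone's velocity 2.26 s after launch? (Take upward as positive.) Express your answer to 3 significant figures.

-8.57 m/s

Initial vertical component: v_y0 = 14.1 sin 74.4° = 13.58 m/s.
v_y(t) = v_y0 − g t = 13.58 − 9.8 × 2.26 = -8.57 m/s.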